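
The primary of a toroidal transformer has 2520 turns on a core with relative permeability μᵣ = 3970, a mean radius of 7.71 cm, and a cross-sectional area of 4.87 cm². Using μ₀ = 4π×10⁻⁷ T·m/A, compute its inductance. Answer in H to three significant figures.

L ≈ 31.8 H

For a thin toroid, L = μ₀μᵣN²A/(2πR).
L = (4π×10⁻⁷)(3970)(2520)²(4.870×10^-4) / (2π×7.710×10^-2 m) = 31.849 H.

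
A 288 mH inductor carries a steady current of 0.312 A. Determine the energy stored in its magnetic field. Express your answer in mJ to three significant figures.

Stored magnetic energy: U = ½LI².
U = ½(0.288 H)(0.312 A)² = 1.402×10^-2 J.

U ≈ 14.0 mJ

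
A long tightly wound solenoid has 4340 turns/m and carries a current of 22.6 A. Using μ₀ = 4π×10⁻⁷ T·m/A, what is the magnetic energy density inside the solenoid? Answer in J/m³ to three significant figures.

B = μ₀nI = (4π×10⁻⁷)(4.340×10^3)(22.6) = 0.1233 T.
u = B²/(2μ₀) = (0.1233)²/(2×4π×10⁻⁷) = 6.0447×10^3 J/m³.

u ≈ 6040 J/m³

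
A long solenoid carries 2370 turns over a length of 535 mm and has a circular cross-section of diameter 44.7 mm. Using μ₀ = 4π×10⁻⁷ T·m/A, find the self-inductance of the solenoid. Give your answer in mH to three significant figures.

L ≈ 20.7 mH

A = π(d/2)² = π(2.235×10^-2 m)² = 1.569×10^-3 m².
For a long solenoid, L = μ₀N²A/ℓ.
L = (4π×10⁻⁷)(2370)²(1.569×10^-3)/(0.535 m) = 2.070×10^-2 H.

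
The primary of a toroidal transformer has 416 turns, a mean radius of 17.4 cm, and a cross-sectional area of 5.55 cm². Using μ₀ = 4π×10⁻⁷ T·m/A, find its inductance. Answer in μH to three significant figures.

For a thin toroid, L = μ₀N²A/(2πR).
L = (4π×10⁻⁷)(416)²(5.550×10^-4) / (2π×0.174 m) = 1.104×10^-4 H.

L ≈ 110 μH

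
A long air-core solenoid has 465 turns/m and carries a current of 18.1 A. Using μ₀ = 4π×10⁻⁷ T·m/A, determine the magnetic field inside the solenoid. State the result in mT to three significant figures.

B ≈ 10.6 mT

Inside a long solenoid, B = μ₀nI.
B = (4π×10⁻⁷)(465 m⁻¹)(18.1 A) = 1.058×10^-2 T.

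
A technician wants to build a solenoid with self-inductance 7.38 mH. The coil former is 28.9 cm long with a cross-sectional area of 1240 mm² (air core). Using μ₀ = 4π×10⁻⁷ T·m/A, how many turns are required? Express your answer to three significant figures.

A = 1240 mm² = 1.240×10^-3 m².
From L = μ₀N²A/ℓ, N = √(Lℓ / (μ₀A)).
N = √[(7.380×10^-3)(0.289) / ((4π×10⁻⁷)×1.240×10^-3)] = √(1.369×10^6) ≈ 1169.9.

N ≈ 1170 turns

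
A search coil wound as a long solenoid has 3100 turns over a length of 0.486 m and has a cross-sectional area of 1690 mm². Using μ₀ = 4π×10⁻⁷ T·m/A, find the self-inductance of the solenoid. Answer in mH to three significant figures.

L ≈ 42.0 mH

A = 1690 mm² = 1.690×10^-3 m².
For a long solenoid, L = μ₀N²A/ℓ.
L = (4π×10⁻⁷)(3100)²(1.690×10^-3)/(0.486 m) = 4.199×10^-2 H.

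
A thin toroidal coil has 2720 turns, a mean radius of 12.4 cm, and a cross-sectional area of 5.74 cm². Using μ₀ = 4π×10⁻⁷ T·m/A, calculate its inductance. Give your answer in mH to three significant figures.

For a thin toroid, L = μ₀N²A/(2πR).
L = (4π×10⁻⁷)(2720)²(5.740×10^-4) / (2π×0.124 m) = 6.849×10^-3 H.

L ≈ 6.85 mH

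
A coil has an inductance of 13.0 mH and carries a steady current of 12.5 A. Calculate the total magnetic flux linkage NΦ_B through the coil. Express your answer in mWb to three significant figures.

NΦ_B ≈ 163 mWb

From L = NΦ_B/I, the flux linkage is NΦ_B = LI.
NΦ_B = (1.300×10^-2 H)(12.5 A) = 0.1625 Wb.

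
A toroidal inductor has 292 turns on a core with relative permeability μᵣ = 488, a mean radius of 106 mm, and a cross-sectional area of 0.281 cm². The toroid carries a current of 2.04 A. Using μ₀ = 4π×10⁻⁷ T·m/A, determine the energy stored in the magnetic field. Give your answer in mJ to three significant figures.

L = μ₀μᵣN²A/(2πR) = (4π×10⁻⁷)(488)(292)²(2.810×10^-5)/(2π×0.106) = 2.206×10^-3 H.
U = ½LI² = ½(2.206×10^-3)(2.04)² = 4.590×10^-3 J.

U ≈ 4.59 mJ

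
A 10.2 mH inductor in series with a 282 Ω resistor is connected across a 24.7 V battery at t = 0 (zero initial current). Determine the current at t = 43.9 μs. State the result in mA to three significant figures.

I ≈ 61.6 mA

τ = L/R = 1.020×10^-2/282 = 3.617×10^-5 s; final current I_∞ = ε/R = 24.7/282 = 8.759×10^-2 A.
I(t) = I_∞(1 − e^(−t/τ)) with t/τ = 1.214.
I = (8.759×10^-2)(1 − e^(−1.214)) = 6.157×10^-2 A.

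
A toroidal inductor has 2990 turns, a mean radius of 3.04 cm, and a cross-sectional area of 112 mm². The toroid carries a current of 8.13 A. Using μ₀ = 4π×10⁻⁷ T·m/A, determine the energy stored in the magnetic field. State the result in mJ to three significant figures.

L = μ₀N²A/(2πR) = (4π×10⁻⁷)(2990)²(1.120×10^-4)/(2π×3.040×10^-2) = 6.587×10^-3 H.
U = ½LI² = ½(6.587×10^-3)(8.13)² = 0.2177 J.

U ≈ 218 mJ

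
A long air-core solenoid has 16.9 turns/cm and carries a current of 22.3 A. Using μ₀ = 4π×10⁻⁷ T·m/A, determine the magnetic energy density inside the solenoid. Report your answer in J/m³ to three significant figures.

u ≈ 892 J/m³

B = μ₀nI = (4π×10⁻⁷)(1.690×10^3)(22.3) = 4.736×10^-2 T.
u = B²/(2μ₀) = (4.736×10^-2)²/(2×4π×10⁻⁷) = 892.4 J/m³.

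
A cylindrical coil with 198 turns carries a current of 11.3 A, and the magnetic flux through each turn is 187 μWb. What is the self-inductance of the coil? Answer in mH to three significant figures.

Self-inductance is defined by L = NΦ_B/I (flux linkage over current).
L = (198)(1.870×10^-4 Wb)/(11.3 A) = 3.277×10^-3 H.

L ≈ 3.28 mH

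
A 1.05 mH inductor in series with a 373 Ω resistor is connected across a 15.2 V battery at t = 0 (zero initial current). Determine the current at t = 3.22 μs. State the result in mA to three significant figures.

I ≈ 27.8 mA

τ = L/R = 1.050×10^-3/373 = 2.815×10^-6 s; final current I_∞ = ε/R = 15.2/373 = 4.075×10^-2 A.
I(t) = I_∞(1 − e^(−t/τ)) with t/τ = 1.144.
I = (4.075×10^-2)(1 − e^(−1.144)) = 2.777×10^-2 A.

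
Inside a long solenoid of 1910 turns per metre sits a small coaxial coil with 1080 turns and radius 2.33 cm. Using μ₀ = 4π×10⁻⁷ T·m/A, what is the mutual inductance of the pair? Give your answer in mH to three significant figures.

M ≈ 4.42 mH

The outer solenoid produces a uniform field B₁ = μ₀n₁I₁ across the inner coil,
so the flux linkage is N₂Φ = N₂B₁A₂ = μ₀n₁N₂A₂·I₁, giving M = μ₀n₁N₂A₂.
A₂ = πr² = π(2.330×10^-2 m)² = 1.706×10^-3 m².
M = (4π×10⁻⁷)(1910)(1080)(1.706×10^-3) = 4.421×10^-3 H.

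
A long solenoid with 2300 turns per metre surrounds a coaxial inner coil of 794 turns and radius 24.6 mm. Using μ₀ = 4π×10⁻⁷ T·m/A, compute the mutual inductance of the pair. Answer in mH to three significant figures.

M ≈ 4.36 mH

The outer solenoid produces a uniform field B₁ = μ₀n₁I₁ across the inner coil,
so the flux linkage is N₂Φ = N₂B₁A₂ = μ₀n₁N₂A₂·I₁, giving M = μ₀n₁N₂A₂.
A₂ = πr² = π(2.460×10^-2 m)² = 1.901×10^-3 m².
M = (4π×10⁻⁷)(2300)(794)(1.901×10^-3) = 4.363×10^-3 H.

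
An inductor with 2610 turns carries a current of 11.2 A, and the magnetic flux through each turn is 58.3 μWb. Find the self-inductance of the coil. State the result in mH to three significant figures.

L ≈ 13.6 mH

Self-inductance is defined by L = NΦ_B/I (flux linkage over current).
L = (2610)(5.830×10^-5 Wb)/(11.2 A) = 1.359×10^-2 H.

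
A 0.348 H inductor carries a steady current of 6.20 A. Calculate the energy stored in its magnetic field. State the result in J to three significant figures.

Stored magnetic energy: U = ½LI².
U = ½(0.348 H)(6.20 A)² = 6.689 J.

U ≈ 6.69 J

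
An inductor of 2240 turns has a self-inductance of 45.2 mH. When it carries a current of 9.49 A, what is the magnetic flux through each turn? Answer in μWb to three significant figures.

From L = NΦ_B/I, the flux per turn is Φ_B = LI/N.
Φ_B = (4.520×10^-2 H)(9.49 A)/2240 = 1.9149×10^-4 Wb.

Φ_B ≈ 191 μWb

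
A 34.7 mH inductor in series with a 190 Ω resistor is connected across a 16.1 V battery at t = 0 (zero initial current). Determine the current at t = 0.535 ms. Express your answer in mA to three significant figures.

τ = L/R = 3.470×10^-2/190 = 1.826×10^-4 s; final current I_∞ = ε/R = 16.1/190 = 8.474×10^-2 A.
I(t) = I_∞(1 − e^(−t/τ)) with t/τ = 2.929.
I = (8.474×10^-2)(1 − e^(−2.929)) = 8.021×10^-2 A.

I ≈ 80.2 mA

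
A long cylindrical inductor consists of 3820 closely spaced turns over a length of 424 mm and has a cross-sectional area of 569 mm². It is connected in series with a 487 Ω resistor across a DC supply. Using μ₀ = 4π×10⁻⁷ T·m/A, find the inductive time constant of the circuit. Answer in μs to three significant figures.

A = 569 mm² = 5.690×10^-4 m².
L = μ₀N²A/ℓ = (4π×10⁻⁷)(3820)²(5.690×10^-4)/(0.424) = 2.461×10^-2 H.
τ = L/R = (2.461×10^-2)/(487) = 5.053×10^-5 s.

τ ≈ 50.5 μs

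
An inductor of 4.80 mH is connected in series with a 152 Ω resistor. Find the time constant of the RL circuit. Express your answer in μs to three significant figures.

τ ≈ 31.6 μs

τ = L/R = (4.800×10^-3 H)/(152 Ω) = 3.158×10^-5 s.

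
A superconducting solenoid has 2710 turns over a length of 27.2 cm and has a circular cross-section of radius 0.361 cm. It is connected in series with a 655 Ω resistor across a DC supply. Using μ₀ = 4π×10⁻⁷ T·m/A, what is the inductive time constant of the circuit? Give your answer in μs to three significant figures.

A = πr² = π(3.610×10^-3 m)² = 4.094×10^-5 m².
L = μ₀N²A/ℓ = (4π×10⁻⁷)(2710)²(4.094×10^-5)/(0.272) = 1.389×10^-3 H.
τ = L/R = (1.389×10^-3)/(655) = 2.121×10^-6 s.

τ ≈ 2.12 μs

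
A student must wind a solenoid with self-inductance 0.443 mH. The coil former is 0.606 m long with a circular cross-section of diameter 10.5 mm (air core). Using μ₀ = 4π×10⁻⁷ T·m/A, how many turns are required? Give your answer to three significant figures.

N ≈ 1570 turns

A = π(d/2)² = π(5.250×10^-3 m)² = 8.659×10^-5 m².
From L = μ₀N²A/ℓ, N = √(Lℓ / (μ₀A)).
N = √[(4.430×10^-4)(0.606) / ((4π×10⁻⁷)×8.659×10^-5)] = √(2.467×10^6) ≈ 1570.7.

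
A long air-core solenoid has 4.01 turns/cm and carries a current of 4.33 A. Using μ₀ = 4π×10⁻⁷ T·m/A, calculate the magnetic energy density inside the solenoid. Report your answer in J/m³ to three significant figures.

B = μ₀nI = (4π×10⁻⁷)(401)(4.33) = 2.182×10^-3 T.
u = B²/(2μ₀) = (2.182×10^-3)²/(2×4π×10⁻⁷) = 1.894 J/m³.

u ≈ 1.89 J/m³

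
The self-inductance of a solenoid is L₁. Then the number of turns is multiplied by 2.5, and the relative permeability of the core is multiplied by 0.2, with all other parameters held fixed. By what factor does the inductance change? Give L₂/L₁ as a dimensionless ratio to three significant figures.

For a solenoid, L ∝ μᵣN²A/ℓ.
L₂/L₁ = (2.5)^2 × (0.2) = 1.25.

L₂/L₁ = 1.25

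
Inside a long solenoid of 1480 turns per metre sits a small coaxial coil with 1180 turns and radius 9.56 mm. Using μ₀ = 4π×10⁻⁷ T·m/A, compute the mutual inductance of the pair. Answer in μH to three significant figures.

The outer solenoid produces a uniform field B₁ = μ₀n₁I₁ across the inner coil,
so the flux linkage is N₂Φ = N₂B₁A₂ = μ₀n₁N₂A₂·I₁, giving M = μ₀n₁N₂A₂.
A₂ = πr² = π(9.560×10^-3 m)² = 2.871×10^-4 m².
M = (4π×10⁻⁷)(1480)(1180)(2.871×10^-4) = 6.301×10^-4 H.

M ≈ 630 μH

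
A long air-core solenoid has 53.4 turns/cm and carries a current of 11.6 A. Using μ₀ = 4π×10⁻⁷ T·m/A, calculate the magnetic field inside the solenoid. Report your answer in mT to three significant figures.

B ≈ 77.8 mT

Inside a long solenoid, B = μ₀nI.
B = (4π×10⁻⁷)(5.340×10^3 m⁻¹)(11.6 A) = 7.784×10^-2 T.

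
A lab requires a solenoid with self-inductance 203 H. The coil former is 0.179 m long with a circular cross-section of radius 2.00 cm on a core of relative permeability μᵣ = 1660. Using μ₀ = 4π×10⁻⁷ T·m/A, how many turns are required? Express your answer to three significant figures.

N ≈ 3720 turns

A = πr² = π(2.000×10^-2 m)² = 1.257×10^-3 m².
From L = μ₀μᵣN²A/ℓ, N = √(Lℓ / (μ₀μᵣA)).
N = √[(203)(0.179) / ((4π×10⁻⁷)(1660)×1.257×10^-3)] = √(1.386×10^7) ≈ 3723.2.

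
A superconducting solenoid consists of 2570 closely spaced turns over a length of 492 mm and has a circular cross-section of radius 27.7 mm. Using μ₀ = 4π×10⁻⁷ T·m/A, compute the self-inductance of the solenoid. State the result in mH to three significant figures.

A = πr² = π(2.770×10^-2 m)² = 2.411×10^-3 m².
For a long solenoid, L = μ₀N²A/ℓ.
L = (4π×10⁻⁷)(2570)²(2.411×10^-3)/(0.492 m) = 4.066×10^-2 H.

L ≈ 40.7 mH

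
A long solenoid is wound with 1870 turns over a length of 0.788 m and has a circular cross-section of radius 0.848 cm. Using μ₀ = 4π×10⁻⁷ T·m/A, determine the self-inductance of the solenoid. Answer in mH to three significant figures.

L ≈ 1.26 mH

A = πr² = π(8.480×10^-3 m)² = 2.259×10^-4 m².
For a long solenoid, L = μ₀N²A/ℓ.
L = (4π×10⁻⁷)(1870)²(2.259×10^-4)/(0.788 m) = 1.260×10^-3 H.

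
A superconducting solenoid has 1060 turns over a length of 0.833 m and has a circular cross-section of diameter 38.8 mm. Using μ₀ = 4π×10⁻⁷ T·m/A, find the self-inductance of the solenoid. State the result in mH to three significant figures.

A = π(d/2)² = π(1.940×10^-2 m)² = 1.182×10^-3 m².
For a long solenoid, L = μ₀N²A/ℓ.
L = (4π×10⁻⁷)(1060)²(1.182×10^-3)/(0.833 m) = 2.004×10^-3 H.

L ≈ 2.00 mH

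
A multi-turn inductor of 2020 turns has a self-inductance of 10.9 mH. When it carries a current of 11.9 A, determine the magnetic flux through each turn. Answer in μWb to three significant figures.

Φ_B ≈ 64.2 μWb

From L = NΦ_B/I, the flux per turn is Φ_B = LI/N.
Φ_B = (1.090×10^-2 H)(11.9 A)/2020 = 6.421×10^-5 Wb.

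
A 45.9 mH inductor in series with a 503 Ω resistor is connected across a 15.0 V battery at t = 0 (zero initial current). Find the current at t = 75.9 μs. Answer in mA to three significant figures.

I ≈ 16.8 mA

τ = L/R = 4.590×10^-2/503 = 9.125×10^-5 s; final current I_∞ = ε/R = 15.0/503 = 2.982×10^-2 A.
I(t) = I_∞(1 − e^(−t/τ)) with t/τ = 0.832.
I = (2.982×10^-2)(1 − e^(−0.832)) = 1.684×10^-2 A.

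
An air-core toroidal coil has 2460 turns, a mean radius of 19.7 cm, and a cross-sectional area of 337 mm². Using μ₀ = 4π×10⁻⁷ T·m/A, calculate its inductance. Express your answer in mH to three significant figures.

L ≈ 2.07 mH

For a thin toroid, L = μ₀N²A/(2πR).
L = (4π×10⁻⁷)(2460)²(3.370×10^-4) / (2π×0.197 m) = 2.070×10^-3 H.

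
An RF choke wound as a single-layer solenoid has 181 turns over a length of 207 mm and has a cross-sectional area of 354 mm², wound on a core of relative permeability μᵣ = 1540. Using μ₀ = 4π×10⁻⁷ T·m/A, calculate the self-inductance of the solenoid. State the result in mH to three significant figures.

A = 354 mm² = 3.540×10^-4 m².
For a long solenoid, L = μ₀μᵣN²A/ℓ.
L = (4π×10⁻⁷)(1540)(181)²(3.540×10^-4)/(0.207 m) = 0.1084 H.

L ≈ 108 mH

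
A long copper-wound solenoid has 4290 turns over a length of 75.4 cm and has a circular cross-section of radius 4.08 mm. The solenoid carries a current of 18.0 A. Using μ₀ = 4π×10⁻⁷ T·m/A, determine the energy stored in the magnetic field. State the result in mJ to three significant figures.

U ≈ 260 mJ

A = πr² = π(4.080×10^-3 m)² = 5.230×10^-5 m².
L = μ₀N²A/ℓ = (4π×10⁻⁷)(4290)²(5.230×10^-5)/(0.754) = 1.604×10^-3 H.
U = ½LI² = ½(1.604×10^-3)(18.0)² = 0.2599 J.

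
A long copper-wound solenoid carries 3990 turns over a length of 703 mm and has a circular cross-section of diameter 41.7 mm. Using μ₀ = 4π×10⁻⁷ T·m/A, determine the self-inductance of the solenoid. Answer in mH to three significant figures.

L ≈ 38.9 mH

A = π(d/2)² = π(2.085×10^-2 m)² = 1.366×10^-3 m².
For a long solenoid, L = μ₀N²A/ℓ.
L = (4π×10⁻⁷)(3990)²(1.366×10^-3)/(0.703 m) = 3.887×10^-2 H.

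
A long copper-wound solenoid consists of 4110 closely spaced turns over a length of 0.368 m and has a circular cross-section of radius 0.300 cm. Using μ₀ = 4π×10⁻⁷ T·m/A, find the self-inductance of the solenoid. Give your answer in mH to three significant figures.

L ≈ 1.63 mH

A = πr² = π(3.000×10^-3 m)² = 2.827×10^-5 m².
For a long solenoid, L = μ₀N²A/ℓ.
L = (4π×10⁻⁷)(4110)²(2.827×10^-5)/(0.368 m) = 1.631×10^-3 H.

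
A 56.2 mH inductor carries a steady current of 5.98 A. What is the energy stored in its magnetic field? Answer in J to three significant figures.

U ≈ 1.00 J

Stored magnetic energy: U = ½LI².
U = ½(5.620×10^-2 H)(5.98 A)² = 1.0049 J.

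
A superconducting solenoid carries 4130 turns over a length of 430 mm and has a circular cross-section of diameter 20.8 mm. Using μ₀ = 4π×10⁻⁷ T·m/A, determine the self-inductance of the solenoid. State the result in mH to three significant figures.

L ≈ 16.9 mH

A = π(d/2)² = π(1.040×10^-2 m)² = 3.398×10^-4 m².
For a long solenoid, L = μ₀N²A/ℓ.
L = (4π×10⁻⁷)(4130)²(3.398×10^-4)/(0.43 m) = 1.694×10^-2 H.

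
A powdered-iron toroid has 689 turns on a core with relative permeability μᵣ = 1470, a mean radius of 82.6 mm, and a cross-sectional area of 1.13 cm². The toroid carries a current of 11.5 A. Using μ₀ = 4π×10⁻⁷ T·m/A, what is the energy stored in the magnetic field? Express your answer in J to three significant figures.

U ≈ 12.6 J

L = μ₀μᵣN²A/(2πR) = (4π×10⁻⁷)(1470)(689)²(1.130×10^-4)/(2π×8.260×10^-2) = 0.1909 H.
U = ½LI² = ½(0.1909)(11.5)² = 12.63 J.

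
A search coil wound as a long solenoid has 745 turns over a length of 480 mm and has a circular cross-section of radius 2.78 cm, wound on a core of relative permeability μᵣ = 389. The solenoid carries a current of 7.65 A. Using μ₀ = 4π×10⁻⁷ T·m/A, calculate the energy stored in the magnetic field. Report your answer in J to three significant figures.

A = πr² = π(2.780×10^-2 m)² = 2.428×10^-3 m².
L = μ₀μᵣN²A/ℓ = (4π×10⁻⁷)(389)(745)²(2.428×10^-3)/(0.48) = 1.372 H.
U = ½LI² = ½(1.372)(7.65)² = 40.16 J.

U ≈ 40.2 J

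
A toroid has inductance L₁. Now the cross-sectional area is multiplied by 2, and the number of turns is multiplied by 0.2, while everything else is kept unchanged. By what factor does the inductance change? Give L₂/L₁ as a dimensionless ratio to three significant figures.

L₂/L₁ = 0.0800

For a toroid, L ∝ μᵣN²A/R.
L₂/L₁ = (2) × (0.2)^2 = 0.0800.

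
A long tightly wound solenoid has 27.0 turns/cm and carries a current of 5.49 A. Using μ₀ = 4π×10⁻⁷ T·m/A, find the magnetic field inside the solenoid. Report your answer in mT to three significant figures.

B ≈ 18.6 mT

Inside a long solenoid, B = μ₀nI.
B = (4π×10⁻⁷)(2.700×10^3 m⁻¹)(5.49 A) = 1.863×10^-2 T.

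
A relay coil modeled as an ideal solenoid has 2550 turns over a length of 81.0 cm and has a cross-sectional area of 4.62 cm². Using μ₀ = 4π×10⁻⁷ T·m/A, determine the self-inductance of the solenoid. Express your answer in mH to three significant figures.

A = 4.62 cm² = 4.620×10^-4 m².
For a long solenoid, L = μ₀N²A/ℓ.
L = (4π×10⁻⁷)(2550)²(4.620×10^-4)/(0.81 m) = 4.661×10^-3 H.

L ≈ 4.66 mH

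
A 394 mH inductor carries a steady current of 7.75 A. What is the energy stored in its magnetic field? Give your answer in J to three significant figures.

Stored magnetic energy: U = ½LI².
U = ½(0.394 H)(7.75 A)² = 11.83 J.

U ≈ 11.8 J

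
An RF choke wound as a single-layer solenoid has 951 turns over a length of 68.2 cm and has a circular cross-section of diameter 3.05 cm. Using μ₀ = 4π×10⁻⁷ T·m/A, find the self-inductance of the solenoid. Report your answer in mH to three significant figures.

A = π(d/2)² = π(1.525×10^-2 m)² = 7.306×10^-4 m².
For a long solenoid, L = μ₀N²A/ℓ.
L = (4π×10⁻⁷)(951)²(7.306×10^-4)/(0.682 m) = 1.218×10^-3 H.

L ≈ 1.22 mH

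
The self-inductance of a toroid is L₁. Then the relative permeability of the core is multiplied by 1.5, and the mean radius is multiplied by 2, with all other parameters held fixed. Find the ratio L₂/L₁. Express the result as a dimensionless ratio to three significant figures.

For a toroid, L ∝ μᵣN²A/R.
L₂/L₁ = (1.5) × (2)^-1 = 0.750.

L₂/L₁ = 0.750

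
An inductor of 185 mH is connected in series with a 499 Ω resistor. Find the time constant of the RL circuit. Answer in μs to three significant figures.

τ = L/R = (0.185 H)/(499 Ω) = 3.707×10^-4 s.

τ ≈ 371 μs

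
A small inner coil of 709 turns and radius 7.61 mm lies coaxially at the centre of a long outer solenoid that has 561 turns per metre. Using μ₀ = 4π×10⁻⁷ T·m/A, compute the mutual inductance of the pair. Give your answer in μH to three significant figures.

M ≈ 90.9 μH

The outer solenoid produces a uniform field B₁ = μ₀n₁I₁ across the inner coil,
so the flux linkage is N₂Φ = N₂B₁A₂ = μ₀n₁N₂A₂·I₁, giving M = μ₀n₁N₂A₂.
A₂ = πr² = π(7.610×10^-3 m)² = 1.819×10^-4 m².
M = (4π×10⁻⁷)(561)(709)(1.819×10^-4) = 9.094×10^-5 H.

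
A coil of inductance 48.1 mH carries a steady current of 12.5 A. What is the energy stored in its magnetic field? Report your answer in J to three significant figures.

U ≈ 3.76 J

Stored magnetic energy: U = ½LI².
U = ½(4.810×10^-2 H)(12.5 A)² = 3.758 J.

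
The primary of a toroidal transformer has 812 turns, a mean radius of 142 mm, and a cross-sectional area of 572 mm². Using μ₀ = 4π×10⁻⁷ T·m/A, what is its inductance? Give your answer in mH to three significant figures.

L ≈ 0.531 mH

For a thin toroid, L = μ₀N²A/(2πR).
L = (4π×10⁻⁷)(812)²(5.720×10^-4) / (2π×0.142 m) = 5.312×10^-4 H.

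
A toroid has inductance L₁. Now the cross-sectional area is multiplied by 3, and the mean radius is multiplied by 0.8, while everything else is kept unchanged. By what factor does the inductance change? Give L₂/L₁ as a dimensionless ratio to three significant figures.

L₂/L₁ = 3.75

For a toroid, L ∝ μᵣN²A/R.
L₂/L₁ = (3) × (0.8)^-1 = 3.75.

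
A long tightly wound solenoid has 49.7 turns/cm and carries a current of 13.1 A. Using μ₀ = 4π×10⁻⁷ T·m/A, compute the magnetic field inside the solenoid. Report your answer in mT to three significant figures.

Inside a long solenoid, B = μ₀nI.
B = (4π×10⁻⁷)(4.970×10^3 m⁻¹)(13.1 A) = 8.182×10^-2 T.

B ≈ 81.8 mT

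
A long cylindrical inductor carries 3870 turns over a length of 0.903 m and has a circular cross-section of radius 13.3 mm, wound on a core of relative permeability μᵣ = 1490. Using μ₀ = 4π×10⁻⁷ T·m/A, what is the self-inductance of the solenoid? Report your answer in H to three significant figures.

A = πr² = π(1.330×10^-2 m)² = 5.557×10^-4 m².
For a long solenoid, L = μ₀μᵣN²A/ℓ.
L = (4π×10⁻⁷)(1490)(3870)²(5.557×10^-4)/(0.903 m) = 17.26 H.

L ≈ 17.3 H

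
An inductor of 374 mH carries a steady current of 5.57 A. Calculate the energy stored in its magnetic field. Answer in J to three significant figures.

Stored magnetic energy: U = ½LI².
U = ½(0.374 H)(5.57 A)² = 5.802 J.

U ≈ 5.80 J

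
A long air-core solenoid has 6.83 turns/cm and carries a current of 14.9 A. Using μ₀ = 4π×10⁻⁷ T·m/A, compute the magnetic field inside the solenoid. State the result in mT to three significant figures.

Inside a long solenoid, B = μ₀nI.
B = (4π×10⁻⁷)(683 m⁻¹)(14.9 A) = 1.279×10^-2 T.

B ≈ 12.8 mT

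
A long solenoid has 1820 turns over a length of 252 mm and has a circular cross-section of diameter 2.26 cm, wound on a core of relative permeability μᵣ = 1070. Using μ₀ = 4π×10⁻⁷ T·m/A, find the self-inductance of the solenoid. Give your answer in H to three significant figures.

L ≈ 7.09 H

A = π(d/2)² = π(1.130×10^-2 m)² = 4.011×10^-4 m².
For a long solenoid, L = μ₀μᵣN²A/ℓ.
L = (4π×10⁻⁷)(1070)(1820)²(4.011×10^-4)/(0.252 m) = 7.09 H.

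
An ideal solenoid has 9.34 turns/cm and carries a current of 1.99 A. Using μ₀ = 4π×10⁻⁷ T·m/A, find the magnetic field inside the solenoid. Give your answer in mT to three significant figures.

B ≈ 2.34 mT

Inside a long solenoid, B = μ₀nI.
B = (4π×10⁻⁷)(934 m⁻¹)(1.99 A) = 2.336×10^-3 T.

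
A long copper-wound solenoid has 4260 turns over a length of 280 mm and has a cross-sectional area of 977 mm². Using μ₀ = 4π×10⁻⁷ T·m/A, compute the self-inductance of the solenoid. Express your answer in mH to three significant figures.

L ≈ 79.6 mH

A = 977 mm² = 9.770×10^-4 m².
For a long solenoid, L = μ₀N²A/ℓ.
L = (4π×10⁻⁷)(4260)²(9.770×10^-4)/(0.28 m) = 7.957×10^-2 H.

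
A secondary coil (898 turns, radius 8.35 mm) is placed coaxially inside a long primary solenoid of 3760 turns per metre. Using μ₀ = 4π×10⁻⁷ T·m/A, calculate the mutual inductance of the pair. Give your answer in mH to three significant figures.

The outer solenoid produces a uniform field B₁ = μ₀n₁I₁ across the inner coil,
so the flux linkage is N₂Φ = N₂B₁A₂ = μ₀n₁N₂A₂·I₁, giving M = μ₀n₁N₂A₂.
A₂ = πr² = π(8.350×10^-3 m)² = 2.190×10^-4 m².
M = (4π×10⁻⁷)(3760)(898)(2.190×10^-4) = 9.294×10^-4 H.

M ≈ 0.929 mH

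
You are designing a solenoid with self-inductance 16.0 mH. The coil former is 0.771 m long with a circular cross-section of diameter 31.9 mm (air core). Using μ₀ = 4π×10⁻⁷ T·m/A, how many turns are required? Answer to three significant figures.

N ≈ 3500 turns

A = π(d/2)² = π(1.595×10^-2 m)² = 7.992×10^-4 m².
From L = μ₀N²A/ℓ, N = √(Lℓ / (μ₀A)).
N = √[(1.600×10^-2)(0.771) / ((4π×10⁻⁷)×7.992×10^-4)] = √(1.228×10^7) ≈ 3504.7.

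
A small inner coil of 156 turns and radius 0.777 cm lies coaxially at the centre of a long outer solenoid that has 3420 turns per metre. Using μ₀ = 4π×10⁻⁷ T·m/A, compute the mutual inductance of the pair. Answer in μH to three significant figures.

The outer solenoid produces a uniform field B₁ = μ₀n₁I₁ across the inner coil,
so the flux linkage is N₂Φ = N₂B₁A₂ = μ₀n₁N₂A₂·I₁, giving M = μ₀n₁N₂A₂.
A₂ = πr² = π(7.770×10^-3 m)² = 1.897×10^-4 m².
M = (4π×10⁻⁷)(3420)(156)(1.897×10^-4) = 1.272×10^-4 H.

M ≈ 127 μH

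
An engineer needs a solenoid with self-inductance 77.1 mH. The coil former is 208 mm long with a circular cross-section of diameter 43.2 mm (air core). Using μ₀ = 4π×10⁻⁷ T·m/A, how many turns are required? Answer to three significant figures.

A = π(d/2)² = π(2.160×10^-2 m)² = 1.466×10^-3 m².
From L = μ₀N²A/ℓ, N = √(Lℓ / (μ₀A)).
N = √[(7.710×10^-2)(0.208) / ((4π×10⁻⁷)×1.466×10^-3)] = √(8.707×10^6) ≈ 2950.7.

N ≈ 2950 turns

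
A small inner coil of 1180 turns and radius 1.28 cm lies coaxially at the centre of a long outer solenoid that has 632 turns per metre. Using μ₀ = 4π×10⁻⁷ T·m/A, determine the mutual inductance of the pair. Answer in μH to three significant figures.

M ≈ 482 μH

The outer solenoid produces a uniform field B₁ = μ₀n₁I₁ across the inner coil,
so the flux linkage is N₂Φ = N₂B₁A₂ = μ₀n₁N₂A₂·I₁, giving M = μ₀n₁N₂A₂.
A₂ = πr² = π(1.280×10^-2 m)² = 5.147×10^-4 m².
M = (4π×10⁻⁷)(632)(1180)(5.147×10^-4) = 4.824×10^-4 H.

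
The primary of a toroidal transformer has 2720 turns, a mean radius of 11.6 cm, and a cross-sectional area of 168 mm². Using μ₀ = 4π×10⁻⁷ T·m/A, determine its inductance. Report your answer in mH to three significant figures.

L ≈ 2.14 mH

For a thin toroid, L = μ₀N²A/(2πR).
L = (4π×10⁻⁷)(2720)²(1.680×10^-4) / (2π×0.116 m) = 2.143×10^-3 H.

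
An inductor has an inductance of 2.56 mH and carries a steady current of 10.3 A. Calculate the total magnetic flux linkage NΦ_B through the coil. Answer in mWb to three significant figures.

NΦ_B ≈ 26.4 mWb

From L = NΦ_B/I, the flux linkage is NΦ_B = LI.
NΦ_B = (2.560×10^-3 H)(10.3 A) = 2.637×10^-2 Wb.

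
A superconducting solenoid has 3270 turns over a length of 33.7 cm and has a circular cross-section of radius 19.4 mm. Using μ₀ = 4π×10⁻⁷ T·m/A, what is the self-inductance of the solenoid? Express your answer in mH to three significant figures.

L ≈ 47.1 mH

A = πr² = π(1.940×10^-2 m)² = 1.182×10^-3 m².
For a long solenoid, L = μ₀N²A/ℓ.
L = (4π×10⁻⁷)(3270)²(1.182×10^-3)/(0.337 m) = 4.714×10^-2 H.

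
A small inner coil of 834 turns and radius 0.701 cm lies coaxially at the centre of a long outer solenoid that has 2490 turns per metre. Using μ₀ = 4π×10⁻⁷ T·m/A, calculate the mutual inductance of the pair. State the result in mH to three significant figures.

M ≈ 0.403 mH

The outer solenoid produces a uniform field B₁ = μ₀n₁I₁ across the inner coil,
so the flux linkage is N₂Φ = N₂B₁A₂ = μ₀n₁N₂A₂·I₁, giving M = μ₀n₁N₂A₂.
A₂ = πr² = π(7.010×10^-3 m)² = 1.544×10^-4 m².
M = (4π×10⁻⁷)(2490)(834)(1.544×10^-4) = 4.029×10^-4 H.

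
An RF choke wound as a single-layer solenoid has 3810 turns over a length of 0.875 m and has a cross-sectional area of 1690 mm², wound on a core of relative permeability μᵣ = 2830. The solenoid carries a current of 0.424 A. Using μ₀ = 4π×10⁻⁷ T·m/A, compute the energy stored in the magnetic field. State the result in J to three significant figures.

A = 1690 mm² = 1.690×10^-3 m².
L = μ₀μᵣN²A/ℓ = (4π×10⁻⁷)(2830)(3810)²(1.690×10^-3)/(0.875) = 99.71 H.
U = ½LI² = ½(99.71)(0.424)² = 8.962 J.

U ≈ 8.96 J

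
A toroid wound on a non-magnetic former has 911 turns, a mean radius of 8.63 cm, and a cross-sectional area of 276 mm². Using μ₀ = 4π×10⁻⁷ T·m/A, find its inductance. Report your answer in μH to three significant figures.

For a thin toroid, L = μ₀N²A/(2πR).
L = (4π×10⁻⁷)(911)²(2.760×10^-4) / (2π×8.630×10^-2 m) = 5.308×10^-4 H.

L ≈ 531 μH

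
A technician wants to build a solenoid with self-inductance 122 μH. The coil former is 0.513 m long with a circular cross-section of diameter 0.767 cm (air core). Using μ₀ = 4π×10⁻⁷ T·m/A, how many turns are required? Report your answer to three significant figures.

A = π(d/2)² = π(3.835×10^-3 m)² = 4.620×10^-5 m².
From L = μ₀N²A/ℓ, N = √(Lℓ / (μ₀A)).
N = √[(1.220×10^-4)(0.513) / ((4π×10⁻⁷)×4.620×10^-5)] = √(1.078×10^6) ≈ 1038.2.

N ≈ 1040 turns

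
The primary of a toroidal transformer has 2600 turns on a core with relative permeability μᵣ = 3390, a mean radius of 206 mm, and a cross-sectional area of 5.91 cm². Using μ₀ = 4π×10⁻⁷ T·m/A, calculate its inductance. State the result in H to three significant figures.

L ≈ 13.1 H

For a thin toroid, L = μ₀μᵣN²A/(2πR).
L = (4π×10⁻⁷)(3390)(2600)²(5.910×10^-4) / (2π×0.206 m) = 13.149 H.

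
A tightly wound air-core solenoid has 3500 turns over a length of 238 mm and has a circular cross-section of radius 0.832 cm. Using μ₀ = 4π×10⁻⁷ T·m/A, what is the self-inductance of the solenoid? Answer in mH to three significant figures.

L ≈ 14.1 mH

A = πr² = π(8.320×10^-3 m)² = 2.1747×10^-4 m².
For a long solenoid, L = μ₀N²A/ℓ.
L = (4π×10⁻⁷)(3500)²(2.1747×10^-4)/(0.238 m) = 1.407×10^-2 H.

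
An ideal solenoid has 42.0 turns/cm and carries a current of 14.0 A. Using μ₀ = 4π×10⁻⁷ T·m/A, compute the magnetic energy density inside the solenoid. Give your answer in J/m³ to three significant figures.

u ≈ 2170 J/m³

B = μ₀nI = (4π×10⁻⁷)(4.200×10^3)(14.0) = 7.389×10^-2 T.
u = B²/(2μ₀) = (7.389×10^-2)²/(2×4π×10⁻⁷) = 2.172×10^3 J/m³.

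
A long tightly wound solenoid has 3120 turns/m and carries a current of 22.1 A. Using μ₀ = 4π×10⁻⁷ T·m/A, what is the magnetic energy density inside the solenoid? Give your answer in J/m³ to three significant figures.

B = μ₀nI = (4π×10⁻⁷)(3.120×10^3)(22.1) = 8.6648×10^-2 T.
u = B²/(2μ₀) = (8.6648×10^-2)²/(2×4π×10⁻⁷) = 2.987×10^3 J/m³.

u ≈ 2990 J/m³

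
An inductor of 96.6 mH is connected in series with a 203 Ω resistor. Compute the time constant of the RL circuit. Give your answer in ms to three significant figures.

τ = L/R = (9.660×10^-2 H)/(203 Ω) = 4.759×10^-4 s.

τ ≈ 0.476 ms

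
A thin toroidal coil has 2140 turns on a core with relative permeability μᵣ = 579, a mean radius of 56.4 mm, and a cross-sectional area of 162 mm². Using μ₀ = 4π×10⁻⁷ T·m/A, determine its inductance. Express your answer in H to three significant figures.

L ≈ 1.52 H

For a thin toroid, L = μ₀μᵣN²A/(2πR).
L = (4π×10⁻⁷)(579)(2140)²(1.620×10^-4) / (2π×5.640×10^-2 m) = 1.523 H.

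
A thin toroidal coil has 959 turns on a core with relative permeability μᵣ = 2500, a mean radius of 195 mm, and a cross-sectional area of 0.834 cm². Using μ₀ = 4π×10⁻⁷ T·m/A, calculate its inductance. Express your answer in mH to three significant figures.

For a thin toroid, L = μ₀μᵣN²A/(2πR).
L = (4π×10⁻⁷)(2500)(959)²(8.340×10^-5) / (2π×0.195 m) = 0.1967 H.

L ≈ 197 mH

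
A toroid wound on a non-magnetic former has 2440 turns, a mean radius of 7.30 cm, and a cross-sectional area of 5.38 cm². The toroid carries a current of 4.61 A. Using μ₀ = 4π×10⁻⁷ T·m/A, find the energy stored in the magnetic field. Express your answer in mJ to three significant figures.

U ≈ 93.2 mJ

L = μ₀N²A/(2πR) = (4π×10⁻⁷)(2440)²(5.380×10^-4)/(2π×7.300×10^-2) = 8.775×10^-3 H.
U = ½LI² = ½(8.775×10^-3)(4.61)² = 9.3248×10^-2 J.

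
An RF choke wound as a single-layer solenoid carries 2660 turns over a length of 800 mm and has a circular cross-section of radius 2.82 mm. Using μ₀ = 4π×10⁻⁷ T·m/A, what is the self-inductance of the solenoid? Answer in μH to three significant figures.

L ≈ 278 μH

A = πr² = π(2.820×10^-3 m)² = 2.498×10^-5 m².
For a long solenoid, L = μ₀N²A/ℓ.
L = (4π×10⁻⁷)(2660)²(2.498×10^-5)/(0.8 m) = 2.777×10^-4 H.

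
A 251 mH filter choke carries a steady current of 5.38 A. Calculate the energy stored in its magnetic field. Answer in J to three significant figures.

U ≈ 3.63 J

Stored magnetic energy: U = ½LI².
U = ½(0.251 H)(5.38 A)² = 3.633 J.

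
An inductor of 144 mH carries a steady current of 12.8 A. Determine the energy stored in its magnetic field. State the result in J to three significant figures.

Stored magnetic energy: U = ½LI².
U = ½(0.144 H)(12.8 A)² = 11.8 J.

U ≈ 11.8 J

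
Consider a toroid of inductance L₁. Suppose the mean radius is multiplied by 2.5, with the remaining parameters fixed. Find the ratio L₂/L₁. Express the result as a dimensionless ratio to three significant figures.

For a toroid, L ∝ μᵣN²A/R.
L₂/L₁ = (2.5)^-1 = 0.400.

L₂/L₁ = 0.400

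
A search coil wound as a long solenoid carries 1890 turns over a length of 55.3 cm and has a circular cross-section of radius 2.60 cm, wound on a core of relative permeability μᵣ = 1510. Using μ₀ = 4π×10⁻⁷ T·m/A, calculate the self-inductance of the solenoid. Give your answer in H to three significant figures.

A = πr² = π(2.600×10^-2 m)² = 2.124×10^-3 m².
For a long solenoid, L = μ₀μᵣN²A/ℓ.
L = (4π×10⁻⁷)(1510)(1890)²(2.124×10^-3)/(0.553 m) = 26.03 H.

L ≈ 26.0 H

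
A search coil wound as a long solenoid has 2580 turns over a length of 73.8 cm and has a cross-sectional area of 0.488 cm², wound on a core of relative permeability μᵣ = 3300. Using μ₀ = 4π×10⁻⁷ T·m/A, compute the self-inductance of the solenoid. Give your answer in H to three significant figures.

L ≈ 1.83 H

A = 0.488 cm² = 4.880×10^-5 m².
For a long solenoid, L = μ₀μᵣN²A/ℓ.
L = (4π×10⁻⁷)(3300)(2580)²(4.880×10^-5)/(0.738 m) = 1.825 H.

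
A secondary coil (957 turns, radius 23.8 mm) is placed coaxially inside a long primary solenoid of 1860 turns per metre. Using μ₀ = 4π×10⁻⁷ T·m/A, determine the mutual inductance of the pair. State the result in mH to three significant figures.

M ≈ 3.98 mH

The outer solenoid produces a uniform field B₁ = μ₀n₁I₁ across the inner coil,
so the flux linkage is N₂Φ = N₂B₁A₂ = μ₀n₁N₂A₂·I₁, giving M = μ₀n₁N₂A₂.
A₂ = πr² = π(2.380×10^-2 m)² = 1.780×10^-3 m².
M = (4π×10⁻⁷)(1860)(957)(1.780×10^-3) = 3.981×10^-3 H.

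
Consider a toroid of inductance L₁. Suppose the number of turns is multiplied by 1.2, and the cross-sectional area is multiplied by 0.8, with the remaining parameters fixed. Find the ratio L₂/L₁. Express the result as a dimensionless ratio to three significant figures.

L₂/L₁ = 1.15

For a toroid, L ∝ μᵣN²A/R.
L₂/L₁ = (1.2)^2 × (0.8) = 1.15.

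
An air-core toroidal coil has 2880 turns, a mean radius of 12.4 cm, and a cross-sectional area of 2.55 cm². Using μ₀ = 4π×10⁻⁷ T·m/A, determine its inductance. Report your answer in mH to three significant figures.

L ≈ 3.41 mH

For a thin toroid, L = μ₀N²A/(2πR).
L = (4π×10⁻⁷)(2880)²(2.550×10^-4) / (2π×0.124 m) = 3.411×10^-3 H.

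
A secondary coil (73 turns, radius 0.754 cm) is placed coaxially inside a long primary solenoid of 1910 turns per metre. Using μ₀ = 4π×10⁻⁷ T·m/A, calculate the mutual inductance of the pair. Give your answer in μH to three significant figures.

M ≈ 31.3 μH

The outer solenoid produces a uniform field B₁ = μ₀n₁I₁ across the inner coil,
so the flux linkage is N₂Φ = N₂B₁A₂ = μ₀n₁N₂A₂·I₁, giving M = μ₀n₁N₂A₂.
A₂ = πr² = π(7.540×10^-3 m)² = 1.786×10^-4 m².
M = (4π×10⁻⁷)(1910)(73)(1.786×10^-4) = 3.129×10^-5 H.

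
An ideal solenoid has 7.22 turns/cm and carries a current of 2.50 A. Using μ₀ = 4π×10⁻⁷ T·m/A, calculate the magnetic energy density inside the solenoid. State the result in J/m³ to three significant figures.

u ≈ 2.05 J/m³

B = μ₀nI = (4π×10⁻⁷)(722)(2.50) = 2.268×10^-3 T.
u = B²/(2μ₀) = (2.268×10^-3)²/(2×4π×10⁻⁷) = 2.047 J/m³.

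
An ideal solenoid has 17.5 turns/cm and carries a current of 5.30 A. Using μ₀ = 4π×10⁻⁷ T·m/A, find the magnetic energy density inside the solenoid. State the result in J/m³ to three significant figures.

B = μ₀nI = (4π×10⁻⁷)(1.750×10^3)(5.30) = 1.166×10^-2 T.
u = B²/(2μ₀) = (1.166×10^-2)²/(2×4π×10⁻⁷) = 54.05 J/m³.

u ≈ 54.1 J/m³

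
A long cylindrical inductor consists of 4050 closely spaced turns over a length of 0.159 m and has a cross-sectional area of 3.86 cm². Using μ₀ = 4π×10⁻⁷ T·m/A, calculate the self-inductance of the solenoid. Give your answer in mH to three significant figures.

L ≈ 50.0 mH

A = 3.86 cm² = 3.860×10^-4 m².
For a long solenoid, L = μ₀N²A/ℓ.
L = (4π×10⁻⁷)(4050)²(3.860×10^-4)/(0.159 m) = 5.004×10^-2 H.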